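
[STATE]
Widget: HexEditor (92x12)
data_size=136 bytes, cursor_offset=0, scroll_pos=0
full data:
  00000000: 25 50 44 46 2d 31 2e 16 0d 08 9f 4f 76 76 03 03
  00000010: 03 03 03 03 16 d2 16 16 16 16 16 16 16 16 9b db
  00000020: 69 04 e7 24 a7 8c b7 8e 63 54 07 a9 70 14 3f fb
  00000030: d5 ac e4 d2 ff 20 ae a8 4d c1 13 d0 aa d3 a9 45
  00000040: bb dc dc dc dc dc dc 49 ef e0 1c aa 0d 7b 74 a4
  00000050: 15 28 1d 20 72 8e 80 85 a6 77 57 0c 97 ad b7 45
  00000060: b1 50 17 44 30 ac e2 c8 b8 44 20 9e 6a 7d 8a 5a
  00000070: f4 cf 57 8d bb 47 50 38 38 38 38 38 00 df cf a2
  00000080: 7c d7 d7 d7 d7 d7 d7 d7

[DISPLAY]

00000000  25 50 44 46 2d 31 2e 16  0d 08 9f 4f 76 76 03 03  |%PDF-1.....Ovv..|              
00000010  03 03 03 03 16 d2 16 16  16 16 16 16 16 16 9b db  |................|              
00000020  69 04 e7 24 a7 8c b7 8e  63 54 07 a9 70 14 3f fb  |i..$....cT..p.?.|              
00000030  d5 ac e4 d2 ff 20 ae a8  4d c1 13 d0 aa d3 a9 45  |..... ..M......E|              
00000040  bb dc dc dc dc dc dc 49  ef e0 1c aa 0d 7b 74 a4  |.......I.....{t.|              
00000050  15 28 1d 20 72 8e 80 85  a6 77 57 0c 97 ad b7 45  |.(. r....wW....E|              
00000060  b1 50 17 44 30 ac e2 c8  b8 44 20 9e 6a 7d 8a 5a  |.P.D0....D .j}.Z|              
00000070  f4 cf 57 8d bb 47 50 38  38 38 38 38 00 df cf a2  |..W..GP88888....|              
00000080  7c d7 d7 d7 d7 d7 d7 d7                           ||.......        |              
                                                                                            
                                                                                            
                                                                                            


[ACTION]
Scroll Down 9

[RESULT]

00000080  7c d7 d7 d7 d7 d7 d7 d7                           ||.......        |              
                                                                                            
                                                                                            
                                                                                            
                                                                                            
                                                                                            
                                                                                            
                                                                                            
                                                                                            
                                                                                            
                                                                                            
                                                                                            


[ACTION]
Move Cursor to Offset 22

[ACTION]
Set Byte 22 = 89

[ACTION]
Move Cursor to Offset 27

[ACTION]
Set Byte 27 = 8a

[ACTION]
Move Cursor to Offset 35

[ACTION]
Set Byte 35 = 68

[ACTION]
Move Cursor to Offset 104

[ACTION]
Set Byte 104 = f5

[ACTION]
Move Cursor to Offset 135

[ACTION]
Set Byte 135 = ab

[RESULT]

00000080  7c d7 d7 d7 d7 d7 d7 AB                           ||.......        |              
                                                                                            
                                                                                            
                                                                                            
                                                                                            
                                                                                            
                                                                                            
                                                                                            
                                                                                            
                                                                                            
                                                                                            
                                                                                            


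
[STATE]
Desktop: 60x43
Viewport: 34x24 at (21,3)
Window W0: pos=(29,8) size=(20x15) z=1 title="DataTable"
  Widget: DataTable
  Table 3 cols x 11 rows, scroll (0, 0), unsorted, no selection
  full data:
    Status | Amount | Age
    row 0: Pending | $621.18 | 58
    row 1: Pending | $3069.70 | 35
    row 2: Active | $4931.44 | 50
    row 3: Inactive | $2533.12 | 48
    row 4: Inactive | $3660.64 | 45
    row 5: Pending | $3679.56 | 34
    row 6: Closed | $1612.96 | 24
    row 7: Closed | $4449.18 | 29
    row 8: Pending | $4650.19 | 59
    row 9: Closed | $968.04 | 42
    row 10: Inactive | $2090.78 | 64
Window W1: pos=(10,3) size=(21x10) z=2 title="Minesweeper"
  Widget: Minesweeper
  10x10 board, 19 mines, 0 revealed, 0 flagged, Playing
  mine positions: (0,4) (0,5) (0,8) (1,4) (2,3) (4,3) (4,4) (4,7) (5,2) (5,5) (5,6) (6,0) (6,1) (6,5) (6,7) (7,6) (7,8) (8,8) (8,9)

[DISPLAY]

━━━━━━━━━┓                        
er       ┃                        
─────────┨                        
         ┃                        
         ┃                        
         ┃━━━━━━━━━━━━━━━━━┓      
         ┃DataTable        ┃      
         ┃─────────────────┨      
         ┃tatus  │Amount  │┃      
━━━━━━━━━┛───────┼────────┼┃      
        ┃Pending │$621.18 │┃      
        ┃Pending │$3069.70│┃      
        ┃Active  │$4931.44│┃      
        ┃Inactive│$2533.12│┃      
        ┃Inactive│$3660.64│┃      
        ┃Pending │$3679.56│┃      
        ┃Closed  │$1612.96│┃      
        ┃Closed  │$4449.18│┃      
        ┃Pending │$4650.19│┃      
        ┗━━━━━━━━━━━━━━━━━━┛      
                                  
                                  
                                  
                                  


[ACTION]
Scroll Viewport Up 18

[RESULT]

                                  
                                  
                                  
━━━━━━━━━┓                        
er       ┃                        
─────────┨                        
         ┃                        
         ┃                        
         ┃━━━━━━━━━━━━━━━━━┓      
         ┃DataTable        ┃      
         ┃─────────────────┨      
         ┃tatus  │Amount  │┃      
━━━━━━━━━┛───────┼────────┼┃      
        ┃Pending │$621.18 │┃      
        ┃Pending │$3069.70│┃      
        ┃Active  │$4931.44│┃      
        ┃Inactive│$2533.12│┃      
        ┃Inactive│$3660.64│┃      
        ┃Pending │$3679.56│┃      
        ┃Closed  │$1612.96│┃      
        ┃Closed  │$4449.18│┃      
        ┃Pending │$4650.19│┃      
        ┗━━━━━━━━━━━━━━━━━━┛      
                                  


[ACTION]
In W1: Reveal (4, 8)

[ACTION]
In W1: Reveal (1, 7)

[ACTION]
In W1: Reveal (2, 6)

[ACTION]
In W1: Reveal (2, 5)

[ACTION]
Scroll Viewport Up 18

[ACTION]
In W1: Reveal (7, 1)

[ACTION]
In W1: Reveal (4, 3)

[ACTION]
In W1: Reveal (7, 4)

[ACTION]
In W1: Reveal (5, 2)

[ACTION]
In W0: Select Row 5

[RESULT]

                                  
                                  
                                  
━━━━━━━━━┓                        
er       ┃                        
─────────┨                        
         ┃                        
         ┃                        
         ┃━━━━━━━━━━━━━━━━━┓      
         ┃DataTable        ┃      
         ┃─────────────────┨      
         ┃tatus  │Amount  │┃      
━━━━━━━━━┛───────┼────────┼┃      
        ┃Pending │$621.18 │┃      
        ┃Pending │$3069.70│┃      
        ┃Active  │$4931.44│┃      
        ┃Inactive│$2533.12│┃      
        ┃Inactive│$3660.64│┃      
        ┃>ending │$3679.56│┃      
        ┃Closed  │$1612.96│┃      
        ┃Closed  │$4449.18│┃      
        ┃Pending │$4650.19│┃      
        ┗━━━━━━━━━━━━━━━━━━┛      
                                  


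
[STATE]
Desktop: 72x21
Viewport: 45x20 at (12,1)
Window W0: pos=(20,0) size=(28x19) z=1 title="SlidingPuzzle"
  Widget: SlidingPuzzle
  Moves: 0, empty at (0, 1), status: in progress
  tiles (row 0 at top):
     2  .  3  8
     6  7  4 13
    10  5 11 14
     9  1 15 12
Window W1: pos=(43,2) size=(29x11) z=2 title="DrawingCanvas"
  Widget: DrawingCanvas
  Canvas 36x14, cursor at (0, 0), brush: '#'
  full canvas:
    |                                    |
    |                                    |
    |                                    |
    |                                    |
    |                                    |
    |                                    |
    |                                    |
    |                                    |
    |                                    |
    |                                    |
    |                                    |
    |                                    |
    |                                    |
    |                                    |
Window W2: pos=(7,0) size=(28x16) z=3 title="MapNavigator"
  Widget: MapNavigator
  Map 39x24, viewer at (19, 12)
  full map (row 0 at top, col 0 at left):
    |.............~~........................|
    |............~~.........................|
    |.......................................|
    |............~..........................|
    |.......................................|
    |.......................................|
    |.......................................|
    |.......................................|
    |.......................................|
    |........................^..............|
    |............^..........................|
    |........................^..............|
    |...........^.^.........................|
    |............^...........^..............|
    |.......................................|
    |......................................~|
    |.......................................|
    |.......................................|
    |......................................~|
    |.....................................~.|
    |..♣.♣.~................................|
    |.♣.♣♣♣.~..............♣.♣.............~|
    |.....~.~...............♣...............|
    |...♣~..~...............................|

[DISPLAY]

Navigator             ┃            ┃         
──────────────────────┨────────┏━━━━━━━━━━━━━
......................┃─┬────┐ ┃ DrawingCanva
......................┃ │  8 │ ┠─────────────
......................┃─┼────┤ ┃+            
..............^.......┃ │ 13 │ ┃             
..^...................┃─┼────┤ ┃             
..............^.......┃ │ 14 │ ┃             
.^.^.....@............┃─┼────┤ ┃             
..^...........^.......┃ │ 12 │ ┃             
......................┃─┴────┘ ┃             
......................┃        ┗━━━━━━━━━━━━━
......................┃            ┃         
......................┃            ┃         
━━━━━━━━━━━━━━━━━━━━━━┛            ┃         
        ┃                          ┃         
        ┃                          ┃         
        ┗━━━━━━━━━━━━━━━━━━━━━━━━━━┛         
                                             
                                             


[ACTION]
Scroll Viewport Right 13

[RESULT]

         ┃            ┃                      
─────────┨────────┏━━━━━━━━━━━━━━━━━━━━━━━━━━
.........┃─┬────┐ ┃ DrawingCanvas            
.........┃ │  8 │ ┠──────────────────────────
.........┃─┼────┤ ┃+                         
.^.......┃ │ 13 │ ┃                          
.........┃─┼────┤ ┃                          
.^.......┃ │ 14 │ ┃                          
.........┃─┼────┤ ┃                          
.^.......┃ │ 12 │ ┃                          
.........┃─┴────┘ ┃                          
.........┃        ┗━━━━━━━━━━━━━━━━━━━━━━━━━━
.........┃            ┃                      
.........┃            ┃                      
━━━━━━━━━┛            ┃                      
                      ┃                      
                      ┃                      
━━━━━━━━━━━━━━━━━━━━━━┛                      
                                             
                                             


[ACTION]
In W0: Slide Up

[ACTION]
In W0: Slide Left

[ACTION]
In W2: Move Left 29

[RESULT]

         ┃            ┃                      
─────────┨────────┏━━━━━━━━━━━━━━━━━━━━━━━━━━
.........┃─┬────┐ ┃ DrawingCanvas            
.........┃ │  8 │ ┠──────────────────────────
.........┃─┼────┤ ┃+                         
.........┃ │ 13 │ ┃                          
........^┃─┼────┤ ┃                          
.........┃ │ 14 │ ┃                          
.......^.┃─┼────┤ ┃                          
........^┃ │ 12 │ ┃                          
.........┃─┴────┘ ┃                          
.........┃        ┗━━━━━━━━━━━━━━━━━━━━━━━━━━
.........┃            ┃                      
.........┃            ┃                      
━━━━━━━━━┛            ┃                      
                      ┃                      
                      ┃                      
━━━━━━━━━━━━━━━━━━━━━━┛                      
                                             
                                             


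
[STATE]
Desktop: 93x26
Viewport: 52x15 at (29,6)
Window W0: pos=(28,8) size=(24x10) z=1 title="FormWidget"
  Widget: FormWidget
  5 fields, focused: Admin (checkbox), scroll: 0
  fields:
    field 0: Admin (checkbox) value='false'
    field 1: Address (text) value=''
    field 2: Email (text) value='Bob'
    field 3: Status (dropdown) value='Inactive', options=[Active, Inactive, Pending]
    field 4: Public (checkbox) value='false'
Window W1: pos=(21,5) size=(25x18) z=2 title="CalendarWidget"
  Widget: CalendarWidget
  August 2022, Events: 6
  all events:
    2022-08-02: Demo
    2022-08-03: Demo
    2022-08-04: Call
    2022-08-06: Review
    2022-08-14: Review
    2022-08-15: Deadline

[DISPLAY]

arWidget        ┃                                   
────────────────┨                                   
ugust 2022      ┃━━━━━┓                             
e Th Fr Sa Su   ┃     ┃                             
 3*  4*  5  6*  ┃─────┨                             
0 11 12 13 14*  ┃     ┃                             
17 18 19 20 21  ┃    ]┃                             
4 25 26 27 28   ┃b   ]┃                             
1               ┃act▼]┃                             
                ┃     ┃                             
                ┃     ┃                             
                ┃━━━━━┛                             
                ┃                                   
                ┃                                   
                ┃                                   


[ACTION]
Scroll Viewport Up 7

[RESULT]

                                                    
                                                    
                                                    
                                                    
                                                    
━━━━━━━━━━━━━━━━┓                                   
arWidget        ┃                                   
────────────────┨                                   
ugust 2022      ┃━━━━━┓                             
e Th Fr Sa Su   ┃     ┃                             
 3*  4*  5  6*  ┃─────┨                             
0 11 12 13 14*  ┃     ┃                             
17 18 19 20 21  ┃    ]┃                             
4 25 26 27 28   ┃b   ]┃                             
1               ┃act▼]┃                             


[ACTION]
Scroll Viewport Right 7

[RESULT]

                                                    
                                                    
                                                    
                                                    
                                                    
━━━━━━━━━┓                                          
t        ┃                                          
─────────┨                                          
022      ┃━━━━━┓                                    
 Sa Su   ┃     ┃                                    
  5  6*  ┃─────┨                                    
 13 14*  ┃     ┃                                    
9 20 21  ┃    ]┃                                    
 27 28   ┃b   ]┃                                    
         ┃act▼]┃                                    


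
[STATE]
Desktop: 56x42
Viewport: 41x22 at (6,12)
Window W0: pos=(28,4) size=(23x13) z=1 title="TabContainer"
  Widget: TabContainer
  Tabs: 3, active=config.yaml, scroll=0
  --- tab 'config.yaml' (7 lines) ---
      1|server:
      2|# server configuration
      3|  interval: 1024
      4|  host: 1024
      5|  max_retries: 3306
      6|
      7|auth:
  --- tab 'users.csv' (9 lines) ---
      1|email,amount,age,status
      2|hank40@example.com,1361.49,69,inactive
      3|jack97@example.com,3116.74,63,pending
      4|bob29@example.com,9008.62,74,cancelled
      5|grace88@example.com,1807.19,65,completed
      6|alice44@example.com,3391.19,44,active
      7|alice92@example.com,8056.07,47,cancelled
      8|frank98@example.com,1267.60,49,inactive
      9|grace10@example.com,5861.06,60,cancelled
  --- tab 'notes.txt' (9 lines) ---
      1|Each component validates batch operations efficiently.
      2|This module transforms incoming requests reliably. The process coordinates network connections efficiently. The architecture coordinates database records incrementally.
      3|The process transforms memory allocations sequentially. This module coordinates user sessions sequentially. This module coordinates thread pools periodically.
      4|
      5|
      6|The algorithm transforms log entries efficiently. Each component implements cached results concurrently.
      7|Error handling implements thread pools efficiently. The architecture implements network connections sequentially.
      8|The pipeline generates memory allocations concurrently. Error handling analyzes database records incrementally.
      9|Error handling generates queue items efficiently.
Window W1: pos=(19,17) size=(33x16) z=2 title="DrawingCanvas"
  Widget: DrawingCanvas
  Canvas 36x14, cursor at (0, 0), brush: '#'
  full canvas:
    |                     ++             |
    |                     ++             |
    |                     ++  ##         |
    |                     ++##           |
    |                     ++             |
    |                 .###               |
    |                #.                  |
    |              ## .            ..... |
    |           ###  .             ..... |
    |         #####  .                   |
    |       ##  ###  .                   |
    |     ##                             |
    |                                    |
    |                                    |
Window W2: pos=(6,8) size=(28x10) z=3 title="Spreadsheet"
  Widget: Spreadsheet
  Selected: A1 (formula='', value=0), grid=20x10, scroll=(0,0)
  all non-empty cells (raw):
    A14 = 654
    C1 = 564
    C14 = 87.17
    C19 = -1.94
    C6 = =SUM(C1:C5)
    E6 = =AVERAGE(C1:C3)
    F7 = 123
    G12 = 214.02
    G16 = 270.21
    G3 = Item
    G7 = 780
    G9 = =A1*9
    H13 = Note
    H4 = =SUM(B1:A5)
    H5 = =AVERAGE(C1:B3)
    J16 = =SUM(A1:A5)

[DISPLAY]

┃       A       B       C  ┃t: 1024      
┃--------------------------┃_retries: 330
┃  1      [0]       0     5┃             
┃  2        0       0      ┃             
┃  3        0       0      ┃━━━━━━━━━━━━━
┗━━━━━━━━━━━━━━━━━━━━━━━━━━┛━━━━━━━━━━━━━
             ┃ DrawingCanvas             
             ┠───────────────────────────
             ┃+                    ++    
             ┃                     ++    
             ┃                     ++  ##
             ┃                     ++##  
             ┃                     ++    
             ┃                 .###      
             ┃                #.         
             ┃              ## .         
             ┃           ###  .          
             ┃         #####  .          
             ┃       ##  ###  .          
             ┃     ##                    
             ┗━━━━━━━━━━━━━━━━━━━━━━━━━━━
                                         


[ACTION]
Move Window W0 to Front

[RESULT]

┃       A       B     ┃  host: 1024      
┃---------------------┃  max_retries: 330
┃  1      [0]       0 ┃                  
┃  2        0       0 ┃auth:             
┃  3        0       0 ┗━━━━━━━━━━━━━━━━━━
┗━━━━━━━━━━━━━━━━━━━━━━━━━━┛━━━━━━━━━━━━━
             ┃ DrawingCanvas             
             ┠───────────────────────────
             ┃+                    ++    
             ┃                     ++    
             ┃                     ++  ##
             ┃                     ++##  
             ┃                     ++    
             ┃                 .###      
             ┃                #.         
             ┃              ## .         
             ┃           ###  .          
             ┃         #####  .          
             ┃       ##  ###  .          
             ┃     ##                    
             ┗━━━━━━━━━━━━━━━━━━━━━━━━━━━
                                         


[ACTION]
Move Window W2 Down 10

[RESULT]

                      ┃  host: 1024      
                      ┃  max_retries: 330
                      ┃                  
                      ┃auth:             
                      ┗━━━━━━━━━━━━━━━━━━
             ┏━━━━━━━━━━━━━━━━━━━━━━━━━━━
┏━━━━━━━━━━━━━━━━━━━━━━━━━━┓             
┃ Spreadsheet              ┃─────────────
┠──────────────────────────┨       ++    
┃A1:                       ┃       ++    
┃       A       B       C  ┃       ++  ##
┃--------------------------┃       ++##  
┃  1      [0]       0     5┃       ++    
┃  2        0       0      ┃   .###      
┃  3        0       0      ┃  #.         
┗━━━━━━━━━━━━━━━━━━━━━━━━━━┛## .         
             ┃           ###  .          
             ┃         #####  .          
             ┃       ##  ###  .          
             ┃     ##                    
             ┗━━━━━━━━━━━━━━━━━━━━━━━━━━━
                                         


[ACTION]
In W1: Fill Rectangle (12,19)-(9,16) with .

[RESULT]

                      ┃  host: 1024      
                      ┃  max_retries: 330
                      ┃                  
                      ┃auth:             
                      ┗━━━━━━━━━━━━━━━━━━
             ┏━━━━━━━━━━━━━━━━━━━━━━━━━━━
┏━━━━━━━━━━━━━━━━━━━━━━━━━━┓             
┃ Spreadsheet              ┃─────────────
┠──────────────────────────┨       ++    
┃A1:                       ┃       ++    
┃       A       B       C  ┃       ++  ##
┃--------------------------┃       ++##  
┃  1      [0]       0     5┃       ++    
┃  2        0       0      ┃   .###      
┃  3        0       0      ┃  #.         
┗━━━━━━━━━━━━━━━━━━━━━━━━━━┛## .         
             ┃           ###  .          
             ┃         #####  ....       
             ┃       ##  ###  ....       
             ┃     ##         ....       
             ┗━━━━━━━━━━━━━━━━━━━━━━━━━━━
                                         


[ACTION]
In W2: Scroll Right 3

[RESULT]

                      ┃  host: 1024      
                      ┃  max_retries: 330
                      ┃                  
                      ┃auth:             
                      ┗━━━━━━━━━━━━━━━━━━
             ┏━━━━━━━━━━━━━━━━━━━━━━━━━━━
┏━━━━━━━━━━━━━━━━━━━━━━━━━━┓             
┃ Spreadsheet              ┃─────────────
┠──────────────────────────┨       ++    
┃A1:                       ┃       ++    
┃       D       E       F  ┃       ++  ##
┃--------------------------┃       ++##  
┃  1        0       0      ┃       ++    
┃  2        0       0      ┃   .###      
┃  3        0       0      ┃  #.         
┗━━━━━━━━━━━━━━━━━━━━━━━━━━┛## .         
             ┃           ###  .          
             ┃         #####  ....       
             ┃       ##  ###  ....       
             ┃     ##         ....       
             ┗━━━━━━━━━━━━━━━━━━━━━━━━━━━
                                         


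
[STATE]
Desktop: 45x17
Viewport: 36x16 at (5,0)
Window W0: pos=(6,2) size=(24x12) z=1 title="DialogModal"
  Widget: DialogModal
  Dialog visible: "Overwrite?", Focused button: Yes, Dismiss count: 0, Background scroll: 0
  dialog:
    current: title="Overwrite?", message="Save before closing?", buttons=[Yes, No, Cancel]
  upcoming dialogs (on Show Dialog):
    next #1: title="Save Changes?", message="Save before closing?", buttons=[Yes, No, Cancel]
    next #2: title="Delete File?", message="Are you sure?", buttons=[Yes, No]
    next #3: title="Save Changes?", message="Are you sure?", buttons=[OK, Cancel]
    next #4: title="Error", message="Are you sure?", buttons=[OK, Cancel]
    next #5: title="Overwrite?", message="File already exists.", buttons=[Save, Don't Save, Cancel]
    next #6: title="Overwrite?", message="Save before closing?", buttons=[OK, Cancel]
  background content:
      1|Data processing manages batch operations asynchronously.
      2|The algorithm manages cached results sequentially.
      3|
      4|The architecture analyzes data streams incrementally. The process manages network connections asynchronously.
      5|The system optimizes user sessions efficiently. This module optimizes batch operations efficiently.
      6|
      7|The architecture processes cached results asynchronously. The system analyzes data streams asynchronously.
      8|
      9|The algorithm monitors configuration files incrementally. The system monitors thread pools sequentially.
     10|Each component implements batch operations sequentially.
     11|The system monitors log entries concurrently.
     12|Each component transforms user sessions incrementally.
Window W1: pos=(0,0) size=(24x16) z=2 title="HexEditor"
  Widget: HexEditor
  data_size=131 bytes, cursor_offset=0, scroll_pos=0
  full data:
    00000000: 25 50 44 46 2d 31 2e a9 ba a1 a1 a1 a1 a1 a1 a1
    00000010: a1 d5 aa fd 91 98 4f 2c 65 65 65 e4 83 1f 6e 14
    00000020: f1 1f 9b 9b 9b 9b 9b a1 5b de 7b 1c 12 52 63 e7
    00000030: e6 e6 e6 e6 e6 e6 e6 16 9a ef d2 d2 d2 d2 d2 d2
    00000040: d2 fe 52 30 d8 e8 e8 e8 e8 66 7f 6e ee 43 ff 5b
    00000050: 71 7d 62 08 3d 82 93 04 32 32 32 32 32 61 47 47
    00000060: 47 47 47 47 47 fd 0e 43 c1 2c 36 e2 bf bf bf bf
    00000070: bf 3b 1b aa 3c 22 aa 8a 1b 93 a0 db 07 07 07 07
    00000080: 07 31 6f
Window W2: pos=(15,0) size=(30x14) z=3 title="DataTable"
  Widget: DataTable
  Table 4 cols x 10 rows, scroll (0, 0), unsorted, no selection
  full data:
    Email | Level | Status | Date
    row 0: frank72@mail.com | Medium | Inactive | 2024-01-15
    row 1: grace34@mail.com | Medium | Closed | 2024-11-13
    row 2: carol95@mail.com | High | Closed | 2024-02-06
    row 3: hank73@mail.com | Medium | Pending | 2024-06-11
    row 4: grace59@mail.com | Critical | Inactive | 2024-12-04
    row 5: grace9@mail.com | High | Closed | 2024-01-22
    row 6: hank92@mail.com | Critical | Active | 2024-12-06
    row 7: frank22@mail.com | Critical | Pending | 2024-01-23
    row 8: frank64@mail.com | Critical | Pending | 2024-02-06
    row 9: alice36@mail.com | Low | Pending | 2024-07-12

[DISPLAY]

━━━━━━━━━━┏━━━━━━━━━━━━━━━━━━━━━━━━━
Editor    ┃ DataTable               
──────────┠─────────────────────────
0000  25 5┃Email           │Level   
0010  a1 d┃────────────────┼────────
0020  f1 1┃frank72@mail.com│Medium  
0030  e6 e┃grace34@mail.com│Medium  
0040  d2 f┃carol95@mail.com│High    
0050  71 7┃hank73@mail.com │Medium  
0060  47 4┃grace59@mail.com│Critical
0070  bf 3┃grace9@mail.com │High    
0080  07 3┃hank92@mail.com │Critical
          ┃frank22@mail.com│Critical
          ┗━━━━━━━━━━━━━━━━━━━━━━━━━
                  ┃                 
━━━━━━━━━━━━━━━━━━┛                 


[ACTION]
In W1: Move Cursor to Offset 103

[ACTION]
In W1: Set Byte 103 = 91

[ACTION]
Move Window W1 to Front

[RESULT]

━━━━━━━━━━━━━━━━━━┓━━━━━━━━━━━━━━━━━
Editor            ┃le               
──────────────────┨─────────────────
0000  25 50 44 46 ┃        │Level   
0010  a1 d5 aa fd ┃────────┼────────
0020  f1 1f 9b 9b ┃mail.com│Medium  
0030  e6 e6 e6 e6 ┃mail.com│Medium  
0040  d2 fe 52 30 ┃mail.com│High    
0050  71 7d 62 08 ┃ail.com │Medium  
0060  47 47 47 47 ┃mail.com│Critical
0070  bf 3b 1b aa ┃ail.com │High    
0080  07 31 6f    ┃ail.com │Critical
                  ┃mail.com│Critical
                  ┃━━━━━━━━━━━━━━━━━
                  ┃                 
━━━━━━━━━━━━━━━━━━┛                 


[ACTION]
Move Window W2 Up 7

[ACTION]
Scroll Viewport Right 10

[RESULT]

━━━━━━━━━━━━━━┓━━━━━━━━━━━━━━━━━━━━┓
or            ┃le                  ┃
──────────────┨────────────────────┨
  25 50 44 46 ┃        │Level   │St┃
  a1 d5 aa fd ┃────────┼────────┼──┃
  f1 1f 9b 9b ┃mail.com│Medium  │In┃
  e6 e6 e6 e6 ┃mail.com│Medium  │Cl┃
  d2 fe 52 30 ┃mail.com│High    │Cl┃
  71 7d 62 08 ┃ail.com │Medium  │Pe┃
  47 47 47 47 ┃mail.com│Critical│In┃
  bf 3b 1b aa ┃ail.com │High    │Cl┃
  07 31 6f    ┃ail.com │Critical│Ac┃
              ┃mail.com│Critical│Pe┃
              ┃━━━━━━━━━━━━━━━━━━━━┛
              ┃                     
━━━━━━━━━━━━━━┛                     


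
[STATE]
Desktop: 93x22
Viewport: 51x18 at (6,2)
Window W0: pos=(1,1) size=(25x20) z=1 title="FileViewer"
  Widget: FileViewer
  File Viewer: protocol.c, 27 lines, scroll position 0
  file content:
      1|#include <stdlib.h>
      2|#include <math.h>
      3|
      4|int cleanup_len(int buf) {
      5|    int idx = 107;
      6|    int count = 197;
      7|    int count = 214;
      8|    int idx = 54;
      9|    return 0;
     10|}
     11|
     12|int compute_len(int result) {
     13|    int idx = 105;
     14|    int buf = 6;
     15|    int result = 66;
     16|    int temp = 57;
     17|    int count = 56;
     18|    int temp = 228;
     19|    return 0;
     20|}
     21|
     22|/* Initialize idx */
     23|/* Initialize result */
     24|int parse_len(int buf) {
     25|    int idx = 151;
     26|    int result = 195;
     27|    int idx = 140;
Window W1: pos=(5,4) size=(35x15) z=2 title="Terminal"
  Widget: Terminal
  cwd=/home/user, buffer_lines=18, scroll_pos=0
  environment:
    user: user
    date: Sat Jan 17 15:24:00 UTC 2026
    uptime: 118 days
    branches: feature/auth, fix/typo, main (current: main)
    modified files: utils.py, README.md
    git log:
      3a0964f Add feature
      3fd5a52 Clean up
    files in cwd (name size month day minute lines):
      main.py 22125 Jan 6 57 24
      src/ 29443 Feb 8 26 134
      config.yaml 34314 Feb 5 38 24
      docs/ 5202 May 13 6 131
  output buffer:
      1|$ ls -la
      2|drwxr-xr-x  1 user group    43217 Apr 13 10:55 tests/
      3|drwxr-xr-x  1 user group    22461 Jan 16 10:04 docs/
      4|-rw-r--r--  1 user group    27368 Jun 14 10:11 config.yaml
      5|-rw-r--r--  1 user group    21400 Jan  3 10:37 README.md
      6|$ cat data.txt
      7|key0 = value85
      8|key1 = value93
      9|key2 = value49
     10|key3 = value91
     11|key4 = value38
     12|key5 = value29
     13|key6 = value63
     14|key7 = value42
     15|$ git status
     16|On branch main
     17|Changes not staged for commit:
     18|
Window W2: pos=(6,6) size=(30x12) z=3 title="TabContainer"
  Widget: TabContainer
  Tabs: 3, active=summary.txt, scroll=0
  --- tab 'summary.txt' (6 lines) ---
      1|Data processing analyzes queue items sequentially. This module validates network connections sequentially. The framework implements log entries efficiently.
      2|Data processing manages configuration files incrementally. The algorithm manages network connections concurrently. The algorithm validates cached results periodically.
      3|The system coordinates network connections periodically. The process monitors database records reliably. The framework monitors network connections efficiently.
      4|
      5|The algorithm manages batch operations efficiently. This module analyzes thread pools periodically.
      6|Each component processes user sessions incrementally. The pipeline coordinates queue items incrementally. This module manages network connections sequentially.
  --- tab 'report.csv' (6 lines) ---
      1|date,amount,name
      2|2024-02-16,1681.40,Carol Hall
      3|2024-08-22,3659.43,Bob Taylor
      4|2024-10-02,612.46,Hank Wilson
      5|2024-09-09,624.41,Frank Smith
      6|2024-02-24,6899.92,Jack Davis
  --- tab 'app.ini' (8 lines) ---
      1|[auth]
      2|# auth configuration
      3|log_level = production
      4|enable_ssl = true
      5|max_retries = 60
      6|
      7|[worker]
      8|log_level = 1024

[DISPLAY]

eViewer            ┃                               
───────────────────┨                               
━━━━━━━━━━━━━━━━━━━━━━━━━━━━━━━━━┓                 
 Terminal                        ┃                 
┏━━━━━━━━━━━━━━━━━━━━━━━━━━━━┓───┨                 
┃ TabContainer               ┃   ┃                 
┠────────────────────────────┨217┃                 
┃[summary.txt]│ report.csv │ ┃461┃                 
┃────────────────────────────┃368┃                 
┃Data processing analyzes que┃400┃                 
┃Data processing manages conf┃   ┃                 
┃The system coordinates netwo┃   ┃                 
┃                            ┃   ┃                 
┃The algorithm manages batch ┃   ┃                 
┃Each component processes use┃   ┃                 
┗━━━━━━━━━━━━━━━━━━━━━━━━━━━━┛   ┃                 
━━━━━━━━━━━━━━━━━━━━━━━━━━━━━━━━━┛                 
int temp = 57;    ▼┃                               


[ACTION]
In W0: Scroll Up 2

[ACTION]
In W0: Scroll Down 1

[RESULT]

eViewer            ┃                               
───────────────────┨                               
━━━━━━━━━━━━━━━━━━━━━━━━━━━━━━━━━┓                 
 Terminal                        ┃                 
┏━━━━━━━━━━━━━━━━━━━━━━━━━━━━┓───┨                 
┃ TabContainer               ┃   ┃                 
┠────────────────────────────┨217┃                 
┃[summary.txt]│ report.csv │ ┃461┃                 
┃────────────────────────────┃368┃                 
┃Data processing analyzes que┃400┃                 
┃Data processing manages conf┃   ┃                 
┃The system coordinates netwo┃   ┃                 
┃                            ┃   ┃                 
┃The algorithm manages batch ┃   ┃                 
┃Each component processes use┃   ┃                 
┗━━━━━━━━━━━━━━━━━━━━━━━━━━━━┛   ┃                 
━━━━━━━━━━━━━━━━━━━━━━━━━━━━━━━━━┛                 
int count = 56;   ▼┃                               


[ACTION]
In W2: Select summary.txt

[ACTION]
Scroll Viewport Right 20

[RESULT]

                                                   
                                                   
━━━━━━━━━━━━━┓                                     
             ┃                                     
━━━━━━━━━┓───┨                                     
         ┃   ┃                                     
─────────┨217┃                                     
rt.csv │ ┃461┃                                     
─────────┃368┃                                     
lyzes que┃400┃                                     
ages conf┃   ┃                                     
tes netwo┃   ┃                                     
         ┃   ┃                                     
es batch ┃   ┃                                     
esses use┃   ┃                                     
━━━━━━━━━┛   ┃                                     
━━━━━━━━━━━━━┛                                     
                                                   


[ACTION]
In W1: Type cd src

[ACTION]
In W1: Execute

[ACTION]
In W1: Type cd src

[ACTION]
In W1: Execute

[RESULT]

                                                   
                                                   
━━━━━━━━━━━━━┓                                     
             ┃                                     
━━━━━━━━━┓───┨                                     
         ┃   ┃                                     
─────────┨   ┃                                     
rt.csv │ ┃   ┃                                     
─────────┃   ┃                                     
lyzes que┃   ┃                                     
ages conf┃   ┃                                     
tes netwo┃   ┃                                     
         ┃   ┃                                     
es batch ┃   ┃                                     
esses use┃   ┃                                     
━━━━━━━━━┛   ┃                                     
━━━━━━━━━━━━━┛                                     
                                                   
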